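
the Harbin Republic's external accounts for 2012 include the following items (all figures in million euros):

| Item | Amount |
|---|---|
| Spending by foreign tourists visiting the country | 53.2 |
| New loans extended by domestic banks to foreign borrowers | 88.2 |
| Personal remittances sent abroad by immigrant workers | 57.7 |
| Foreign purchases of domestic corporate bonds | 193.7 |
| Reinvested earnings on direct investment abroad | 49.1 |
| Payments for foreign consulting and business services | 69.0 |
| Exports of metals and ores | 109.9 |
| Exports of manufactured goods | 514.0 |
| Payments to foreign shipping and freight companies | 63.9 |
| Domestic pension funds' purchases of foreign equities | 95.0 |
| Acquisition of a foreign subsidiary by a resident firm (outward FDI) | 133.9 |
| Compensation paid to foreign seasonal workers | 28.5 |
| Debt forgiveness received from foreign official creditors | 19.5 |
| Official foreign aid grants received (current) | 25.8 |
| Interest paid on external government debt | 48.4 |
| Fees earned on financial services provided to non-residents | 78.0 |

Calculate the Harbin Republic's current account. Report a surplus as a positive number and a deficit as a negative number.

562.5

Goods: 514.0 + 109.9 = 623.9
Services: 53.2 - 63.9 - 69.0 + 78.0 = -1.7
Primary income: -28.5 + 49.1 - 48.4 = -27.8
Secondary income: 25.8 - 57.7 = -31.9
Current account = 623.9 + (-1.7) + (-27.8) + (-31.9) = 562.5
(Excluded from the current account — financial account: new loans extended by domestic banks to foreign borrowers 88.2, foreign purchases of domestic corporate bonds 193.7, domestic pension funds' purchases of foreign equities 95.0, acquisition of a foreign subsidiary by a resident firm (outward FDI) 133.9; capital account: debt forgiveness received from foreign official creditors 19.5.)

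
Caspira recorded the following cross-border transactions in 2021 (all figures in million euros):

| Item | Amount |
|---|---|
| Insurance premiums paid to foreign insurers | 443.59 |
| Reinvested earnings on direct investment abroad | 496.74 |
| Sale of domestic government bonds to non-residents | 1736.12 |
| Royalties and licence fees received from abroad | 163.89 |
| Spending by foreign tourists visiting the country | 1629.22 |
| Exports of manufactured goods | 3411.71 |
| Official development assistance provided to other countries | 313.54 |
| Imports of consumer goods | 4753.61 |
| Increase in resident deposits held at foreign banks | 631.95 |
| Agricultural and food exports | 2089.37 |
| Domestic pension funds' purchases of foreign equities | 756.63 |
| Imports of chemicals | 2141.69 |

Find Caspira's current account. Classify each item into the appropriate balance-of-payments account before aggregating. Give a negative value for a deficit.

Goods: -2141.69 + 2089.37 + 3411.71 - 4753.61 = -1394.22
Services: 163.89 - 443.59 + 1629.22 = 1349.52
Primary income: 496.74
Secondary income: -313.54
Current account = (-1394.22) + 1349.52 + 496.74 + (-313.54) = 138.50
(Excluded from the current account — financial account: sale of domestic government bonds to non-residents 1736.12, increase in resident deposits held at foreign banks 631.95, domestic pension funds' purchases of foreign equities 756.63.)

138.50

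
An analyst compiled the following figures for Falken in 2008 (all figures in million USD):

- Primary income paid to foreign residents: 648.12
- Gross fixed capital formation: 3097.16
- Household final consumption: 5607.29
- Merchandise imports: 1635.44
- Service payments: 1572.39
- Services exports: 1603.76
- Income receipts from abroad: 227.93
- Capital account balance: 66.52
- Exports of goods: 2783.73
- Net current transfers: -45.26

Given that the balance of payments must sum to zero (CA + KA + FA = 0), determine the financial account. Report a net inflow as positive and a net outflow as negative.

Goods balance = 2783.73 - 1635.44 = 1148.29
Services balance = 1603.76 - 1572.39 = 31.37
Trade balance (goods + services) = 1148.29 + 31.37 = 1179.66
Net primary income = 227.93 - 648.12 = -420.19
Net secondary income = -45.26
Current account = 1179.66 + (-420.19) + (-45.26) = 714.21
Financial account = -(714.21 + 66.52) = -780.73

-780.73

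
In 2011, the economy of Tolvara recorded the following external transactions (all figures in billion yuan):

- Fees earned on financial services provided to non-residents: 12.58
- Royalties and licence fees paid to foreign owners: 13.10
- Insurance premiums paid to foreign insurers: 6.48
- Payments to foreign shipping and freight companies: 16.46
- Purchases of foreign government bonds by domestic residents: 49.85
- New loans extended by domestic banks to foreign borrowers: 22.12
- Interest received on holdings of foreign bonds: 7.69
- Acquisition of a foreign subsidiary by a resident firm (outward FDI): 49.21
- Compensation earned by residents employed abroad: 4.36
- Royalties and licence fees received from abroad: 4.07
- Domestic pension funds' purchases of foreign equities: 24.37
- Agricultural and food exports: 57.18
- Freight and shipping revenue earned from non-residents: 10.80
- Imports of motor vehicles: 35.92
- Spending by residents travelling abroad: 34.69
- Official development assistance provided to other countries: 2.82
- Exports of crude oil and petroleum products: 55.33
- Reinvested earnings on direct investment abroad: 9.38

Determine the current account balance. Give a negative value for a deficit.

Goods: -35.92 + 57.18 + 55.33 = 76.59
Services: 12.58 - 34.69 + 10.80 - 13.10 - 6.48 - 16.46 + 4.07 = -43.28
Primary income: 7.69 + 9.38 + 4.36 = 21.43
Secondary income: -2.82
Current account = 76.59 + (-43.28) + 21.43 + (-2.82) = 51.92
(Excluded from the current account — financial account: purchases of foreign government bonds by domestic residents 49.85, new loans extended by domestic banks to foreign borrowers 22.12, acquisition of a foreign subsidiary by a resident firm (outward FDI) 49.21, domestic pension funds' purchases of foreign equities 24.37.)

51.92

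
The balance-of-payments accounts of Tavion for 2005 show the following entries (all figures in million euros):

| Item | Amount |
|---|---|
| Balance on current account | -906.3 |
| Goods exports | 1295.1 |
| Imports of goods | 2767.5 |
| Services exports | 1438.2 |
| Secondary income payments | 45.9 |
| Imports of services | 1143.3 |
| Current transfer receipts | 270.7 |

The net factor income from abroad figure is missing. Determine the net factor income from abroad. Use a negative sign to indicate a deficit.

46.4

Current account = goods balance + services balance + net primary income + net secondary income
Sum of the known components = -952.7
Net factor income from abroad = CA - (known components) = -906.3 - (-952.7) = 46.4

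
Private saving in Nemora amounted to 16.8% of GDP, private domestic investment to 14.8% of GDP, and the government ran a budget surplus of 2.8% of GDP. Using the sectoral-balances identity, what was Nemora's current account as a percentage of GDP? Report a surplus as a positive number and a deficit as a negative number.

4.8

By the sectoral-balances identity, CA = (S_private - I) + (T - G).
Private balance = 16.8 - 14.8 = 2.0
Government balance (T - G) = 2.8
CA = 2.0 + 2.8 = 4.8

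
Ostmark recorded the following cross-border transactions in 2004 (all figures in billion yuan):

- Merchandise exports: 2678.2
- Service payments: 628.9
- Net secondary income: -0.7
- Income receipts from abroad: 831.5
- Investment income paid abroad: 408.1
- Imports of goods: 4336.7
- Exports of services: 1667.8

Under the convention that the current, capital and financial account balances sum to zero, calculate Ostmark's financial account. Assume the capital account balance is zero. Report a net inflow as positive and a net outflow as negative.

196.9

Goods balance = 2678.2 - 4336.7 = -1658.5
Services balance = 1667.8 - 628.9 = 1038.9
Trade balance (goods + services) = -1658.5 + 1038.9 = -619.6
Net primary income = 831.5 - 408.1 = 423.4
Net secondary income = -0.7
Current account = -619.6 + 423.4 + (-0.7) = -196.9
Financial account = -(-196.9) = 196.9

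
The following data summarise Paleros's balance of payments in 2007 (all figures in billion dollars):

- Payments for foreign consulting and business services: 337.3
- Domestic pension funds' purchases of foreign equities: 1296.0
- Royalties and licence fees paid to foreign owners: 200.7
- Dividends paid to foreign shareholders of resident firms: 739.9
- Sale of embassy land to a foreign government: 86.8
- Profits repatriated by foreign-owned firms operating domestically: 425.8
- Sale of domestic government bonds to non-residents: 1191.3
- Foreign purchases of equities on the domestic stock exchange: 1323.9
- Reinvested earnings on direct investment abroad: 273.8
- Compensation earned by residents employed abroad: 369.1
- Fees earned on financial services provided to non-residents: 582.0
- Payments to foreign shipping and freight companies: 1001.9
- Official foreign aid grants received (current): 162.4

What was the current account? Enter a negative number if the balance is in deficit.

Services: -200.7 - 1001.9 + 582.0 - 337.3 = -957.9
Primary income: 273.8 - 739.9 + 369.1 - 425.8 = -522.8
Secondary income: 162.4
Current account = (-957.9) + (-522.8) + 162.4 = -1318.3
(Excluded from the current account — financial account: domestic pension funds' purchases of foreign equities 1296.0, sale of domestic government bonds to non-residents 1191.3, foreign purchases of equities on the domestic stock exchange 1323.9; capital account: sale of embassy land to a foreign government 86.8.)

-1318.3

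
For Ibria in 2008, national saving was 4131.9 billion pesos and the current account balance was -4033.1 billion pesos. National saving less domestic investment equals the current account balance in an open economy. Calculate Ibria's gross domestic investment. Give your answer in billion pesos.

I = S - CA = 4131.9 - (-4033.1) = 8165.0

8165.0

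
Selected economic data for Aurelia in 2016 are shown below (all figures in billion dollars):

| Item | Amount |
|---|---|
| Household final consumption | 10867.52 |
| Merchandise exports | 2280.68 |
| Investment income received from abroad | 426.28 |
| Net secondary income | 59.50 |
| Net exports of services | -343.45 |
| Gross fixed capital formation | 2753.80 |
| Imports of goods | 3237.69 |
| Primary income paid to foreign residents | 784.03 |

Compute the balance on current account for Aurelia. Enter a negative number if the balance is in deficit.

Goods balance = 2280.68 - 3237.69 = -957.01
Services balance = -343.45
Trade balance (goods + services) = -957.01 + (-343.45) = -1300.46
Net primary income = 426.28 - 784.03 = -357.75
Net secondary income = 59.50
Current account = -1300.46 + (-357.75) + 59.50 = -1598.71

-1598.71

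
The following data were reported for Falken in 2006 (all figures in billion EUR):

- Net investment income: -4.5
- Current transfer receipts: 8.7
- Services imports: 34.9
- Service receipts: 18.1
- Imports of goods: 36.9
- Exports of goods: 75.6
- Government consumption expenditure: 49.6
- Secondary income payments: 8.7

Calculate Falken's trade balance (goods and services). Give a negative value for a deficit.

21.9

Goods balance = 75.6 - 36.9 = 38.7
Services balance = 18.1 - 34.9 = -16.8
Trade balance (goods + services) = 38.7 + (-16.8) = 21.9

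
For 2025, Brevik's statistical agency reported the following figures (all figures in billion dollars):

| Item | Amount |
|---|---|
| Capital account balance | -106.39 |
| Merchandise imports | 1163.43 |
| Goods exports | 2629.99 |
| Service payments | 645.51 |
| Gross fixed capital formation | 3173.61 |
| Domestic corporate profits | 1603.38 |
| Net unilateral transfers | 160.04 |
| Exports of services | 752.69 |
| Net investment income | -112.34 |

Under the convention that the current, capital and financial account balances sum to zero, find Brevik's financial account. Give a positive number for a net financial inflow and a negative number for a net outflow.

Goods balance = 2629.99 - 1163.43 = 1466.56
Services balance = 752.69 - 645.51 = 107.18
Trade balance (goods + services) = 1466.56 + 107.18 = 1573.74
Net primary income = -112.34
Net secondary income = 160.04
Current account = 1573.74 + (-112.34) + 160.04 = 1621.44
Financial account = -(1621.44 + (-106.39)) = -1515.05

-1515.05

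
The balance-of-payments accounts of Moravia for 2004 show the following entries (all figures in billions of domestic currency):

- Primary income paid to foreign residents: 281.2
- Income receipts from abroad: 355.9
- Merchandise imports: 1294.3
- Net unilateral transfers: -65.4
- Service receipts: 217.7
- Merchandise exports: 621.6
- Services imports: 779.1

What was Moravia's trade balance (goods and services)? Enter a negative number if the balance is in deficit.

Goods balance = 621.6 - 1294.3 = -672.7
Services balance = 217.7 - 779.1 = -561.4
Trade balance (goods + services) = -672.7 + (-561.4) = -1234.1

-1234.1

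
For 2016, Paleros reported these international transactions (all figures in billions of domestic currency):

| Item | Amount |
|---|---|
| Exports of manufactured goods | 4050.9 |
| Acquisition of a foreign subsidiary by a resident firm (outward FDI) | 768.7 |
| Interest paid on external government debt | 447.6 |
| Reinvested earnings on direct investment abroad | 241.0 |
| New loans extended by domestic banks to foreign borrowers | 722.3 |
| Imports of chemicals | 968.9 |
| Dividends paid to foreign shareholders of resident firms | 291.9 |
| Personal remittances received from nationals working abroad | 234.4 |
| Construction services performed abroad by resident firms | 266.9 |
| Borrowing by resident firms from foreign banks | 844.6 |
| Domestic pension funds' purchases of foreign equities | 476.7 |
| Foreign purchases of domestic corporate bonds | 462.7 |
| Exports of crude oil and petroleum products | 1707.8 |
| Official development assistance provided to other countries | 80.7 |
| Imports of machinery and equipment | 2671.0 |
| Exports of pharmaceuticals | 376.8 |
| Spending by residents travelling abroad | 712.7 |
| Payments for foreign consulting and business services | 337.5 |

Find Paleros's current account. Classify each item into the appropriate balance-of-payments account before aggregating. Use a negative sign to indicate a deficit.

Goods: 4050.9 - 968.9 + 1707.8 + 376.8 - 2671.0 = 2495.6
Services: 266.9 - 337.5 - 712.7 = -783.3
Primary income: 241.0 - 291.9 - 447.6 = -498.5
Secondary income: 234.4 - 80.7 = 153.7
Current account = 2495.6 + (-783.3) + (-498.5) + 153.7 = 1367.5
(Excluded from the current account — financial account: acquisition of a foreign subsidiary by a resident firm (outward FDI) 768.7, new loans extended by domestic banks to foreign borrowers 722.3, borrowing by resident firms from foreign banks 844.6, domestic pension funds' purchases of foreign equities 476.7, foreign purchases of domestic corporate bonds 462.7.)

1367.5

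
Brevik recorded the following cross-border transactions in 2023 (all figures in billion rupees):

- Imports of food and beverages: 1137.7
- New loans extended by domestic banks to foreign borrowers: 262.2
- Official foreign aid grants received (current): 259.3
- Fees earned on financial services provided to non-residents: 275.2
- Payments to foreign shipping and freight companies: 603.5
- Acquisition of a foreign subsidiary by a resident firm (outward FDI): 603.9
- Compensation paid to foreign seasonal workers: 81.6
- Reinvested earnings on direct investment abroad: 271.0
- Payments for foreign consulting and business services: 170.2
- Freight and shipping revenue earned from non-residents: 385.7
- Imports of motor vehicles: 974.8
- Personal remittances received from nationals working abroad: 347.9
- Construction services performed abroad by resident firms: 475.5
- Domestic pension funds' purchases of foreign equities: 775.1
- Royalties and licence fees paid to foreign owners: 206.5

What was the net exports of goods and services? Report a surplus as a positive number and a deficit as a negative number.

-1956.3

Goods: -1137.7 - 974.8 = -2112.5
Services: 275.2 - 603.5 + 475.5 - 206.5 + 385.7 - 170.2 = 156.2
Trade balance = -2112.5 + 156.2 = -1956.3
(Excluded from the trade balance — financial account: new loans extended by domestic banks to foreign borrowers 262.2, acquisition of a foreign subsidiary by a resident firm (outward FDI) 603.9, domestic pension funds' purchases of foreign equities 775.1; secondary income: official foreign aid grants received (current) 259.3, personal remittances received from nationals working abroad 347.9; primary income: compensation paid to foreign seasonal workers 81.6, reinvested earnings on direct investment abroad 271.0.)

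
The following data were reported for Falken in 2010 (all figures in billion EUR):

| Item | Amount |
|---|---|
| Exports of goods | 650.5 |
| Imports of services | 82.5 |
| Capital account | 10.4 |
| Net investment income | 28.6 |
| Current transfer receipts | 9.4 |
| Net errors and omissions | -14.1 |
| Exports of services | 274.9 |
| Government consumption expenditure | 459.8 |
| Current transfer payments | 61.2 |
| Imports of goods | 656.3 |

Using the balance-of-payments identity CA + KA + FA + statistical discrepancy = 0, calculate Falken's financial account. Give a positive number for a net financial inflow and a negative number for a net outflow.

Goods balance = 650.5 - 656.3 = -5.8
Services balance = 274.9 - 82.5 = 192.4
Trade balance (goods + services) = -5.8 + 192.4 = 186.6
Net primary income = 28.6
Net secondary income = 9.4 - 61.2 = -51.8
Current account = 186.6 + 28.6 + (-51.8) = 163.4
Financial account = -(163.4 + 10.4 + (-14.1)) = -159.7

-159.7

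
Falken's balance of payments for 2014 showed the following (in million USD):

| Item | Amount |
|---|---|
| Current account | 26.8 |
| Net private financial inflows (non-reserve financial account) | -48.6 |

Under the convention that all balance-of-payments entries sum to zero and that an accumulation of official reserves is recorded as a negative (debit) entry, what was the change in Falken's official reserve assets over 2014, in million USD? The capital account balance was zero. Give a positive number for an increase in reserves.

Official reserve transactions balance = -(26.8 + (-48.6)) = 21.8
An accumulation of reserves is recorded as a debit (negative entry), so the change in the stock of reserves is the negative of that balance.
Change in official reserves = -(21.8) = -21.8

-21.8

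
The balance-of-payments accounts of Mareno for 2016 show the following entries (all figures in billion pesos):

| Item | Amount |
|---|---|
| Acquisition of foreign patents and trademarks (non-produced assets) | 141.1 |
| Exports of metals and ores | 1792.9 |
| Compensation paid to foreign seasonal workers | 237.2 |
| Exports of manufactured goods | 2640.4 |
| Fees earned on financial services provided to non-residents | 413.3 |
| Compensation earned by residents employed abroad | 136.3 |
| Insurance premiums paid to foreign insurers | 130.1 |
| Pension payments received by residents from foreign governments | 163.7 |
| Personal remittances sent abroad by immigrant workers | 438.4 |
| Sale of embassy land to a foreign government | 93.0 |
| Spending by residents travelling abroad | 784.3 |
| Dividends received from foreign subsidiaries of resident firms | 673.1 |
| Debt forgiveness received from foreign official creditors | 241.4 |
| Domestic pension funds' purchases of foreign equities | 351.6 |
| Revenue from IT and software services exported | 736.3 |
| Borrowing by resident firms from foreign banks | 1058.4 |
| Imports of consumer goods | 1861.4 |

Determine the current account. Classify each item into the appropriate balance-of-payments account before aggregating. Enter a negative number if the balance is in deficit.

3104.6

Goods: 1792.9 + 2640.4 - 1861.4 = 2571.9
Services: 413.3 - 130.1 - 784.3 + 736.3 = 235.2
Primary income: -237.2 + 136.3 + 673.1 = 572.2
Secondary income: 163.7 - 438.4 = -274.7
Current account = 2571.9 + 235.2 + 572.2 + (-274.7) = 3104.6
(Excluded from the current account — capital account: acquisition of foreign patents and trademarks (non-produced assets) 141.1, sale of embassy land to a foreign government 93.0, debt forgiveness received from foreign official creditors 241.4; financial account: domestic pension funds' purchases of foreign equities 351.6, borrowing by resident firms from foreign banks 1058.4.)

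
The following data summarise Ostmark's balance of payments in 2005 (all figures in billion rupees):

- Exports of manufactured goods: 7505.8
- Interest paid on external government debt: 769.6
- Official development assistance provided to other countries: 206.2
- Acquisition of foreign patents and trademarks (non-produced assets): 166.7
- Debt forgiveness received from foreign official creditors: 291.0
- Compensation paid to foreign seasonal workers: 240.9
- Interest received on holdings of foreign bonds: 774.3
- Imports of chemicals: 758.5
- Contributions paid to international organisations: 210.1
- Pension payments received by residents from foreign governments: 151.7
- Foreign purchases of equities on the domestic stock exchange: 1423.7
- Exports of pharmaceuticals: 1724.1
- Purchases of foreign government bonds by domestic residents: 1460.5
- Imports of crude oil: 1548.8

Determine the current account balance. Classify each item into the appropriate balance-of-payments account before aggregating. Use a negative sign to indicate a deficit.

6421.8

Goods: 7505.8 - 1548.8 - 758.5 + 1724.1 = 6922.6
Primary income: -769.6 + 774.3 - 240.9 = -236.2
Secondary income: -210.1 + 151.7 - 206.2 = -264.6
Current account = 6922.6 + (-236.2) + (-264.6) = 6421.8
(Excluded from the current account — capital account: acquisition of foreign patents and trademarks (non-produced assets) 166.7, debt forgiveness received from foreign official creditors 291.0; financial account: foreign purchases of equities on the domestic stock exchange 1423.7, purchases of foreign government bonds by domestic residents 1460.5.)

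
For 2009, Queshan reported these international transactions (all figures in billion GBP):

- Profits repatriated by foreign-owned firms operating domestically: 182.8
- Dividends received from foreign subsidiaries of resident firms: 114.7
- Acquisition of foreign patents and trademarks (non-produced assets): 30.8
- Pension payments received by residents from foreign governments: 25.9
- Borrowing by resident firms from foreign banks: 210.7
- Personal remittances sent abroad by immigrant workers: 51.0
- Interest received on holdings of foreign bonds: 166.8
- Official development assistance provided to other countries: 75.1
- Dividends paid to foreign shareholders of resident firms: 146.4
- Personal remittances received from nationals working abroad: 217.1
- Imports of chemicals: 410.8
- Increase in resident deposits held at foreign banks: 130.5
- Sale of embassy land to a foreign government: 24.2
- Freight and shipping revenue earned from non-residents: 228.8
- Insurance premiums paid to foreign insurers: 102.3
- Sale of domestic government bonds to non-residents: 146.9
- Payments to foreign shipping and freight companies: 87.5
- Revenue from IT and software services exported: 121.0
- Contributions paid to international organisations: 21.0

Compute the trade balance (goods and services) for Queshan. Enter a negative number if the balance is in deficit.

Goods: -410.8
Services: 228.8 - 87.5 + 121.0 - 102.3 = 160.0
Trade balance = -410.8 + 160.0 = -250.8
(Excluded from the trade balance — primary income: profits repatriated by foreign-owned firms operating domestically 182.8, dividends received from foreign subsidiaries of resident firms 114.7, interest received on holdings of foreign bonds 166.8, dividends paid to foreign shareholders of resident firms 146.4; capital account: acquisition of foreign patents and trademarks (non-produced assets) 30.8, sale of embassy land to a foreign government 24.2; secondary income: pension payments received by residents from foreign governments 25.9, personal remittances sent abroad by immigrant workers 51.0, official development assistance provided to other countries 75.1, personal remittances received from nationals working abroad 217.1, contributions paid to international organisations 21.0; financial account: borrowing by resident firms from foreign banks 210.7, increase in resident deposits held at foreign banks 130.5, sale of domestic government bonds to non-residents 146.9.)

-250.8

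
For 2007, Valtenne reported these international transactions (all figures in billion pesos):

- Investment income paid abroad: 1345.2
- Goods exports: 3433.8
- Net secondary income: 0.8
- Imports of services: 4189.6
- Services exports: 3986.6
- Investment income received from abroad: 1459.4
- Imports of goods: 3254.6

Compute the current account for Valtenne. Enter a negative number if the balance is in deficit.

91.2

Goods balance = 3433.8 - 3254.6 = 179.2
Services balance = 3986.6 - 4189.6 = -203.0
Trade balance (goods + services) = 179.2 + (-203.0) = -23.8
Net primary income = 1459.4 - 1345.2 = 114.2
Net secondary income = 0.8
Current account = -23.8 + 114.2 + 0.8 = 91.2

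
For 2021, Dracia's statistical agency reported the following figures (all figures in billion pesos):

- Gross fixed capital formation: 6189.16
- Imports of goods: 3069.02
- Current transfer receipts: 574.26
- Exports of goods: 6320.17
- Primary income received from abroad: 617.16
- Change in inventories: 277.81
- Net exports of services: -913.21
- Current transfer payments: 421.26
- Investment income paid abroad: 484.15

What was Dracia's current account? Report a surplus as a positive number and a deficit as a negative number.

2623.95

Goods balance = 6320.17 - 3069.02 = 3251.15
Services balance = -913.21
Trade balance (goods + services) = 3251.15 + (-913.21) = 2337.94
Net primary income = 617.16 - 484.15 = 133.01
Net secondary income = 574.26 - 421.26 = 153.00
Current account = 2337.94 + 133.01 + 153.00 = 2623.95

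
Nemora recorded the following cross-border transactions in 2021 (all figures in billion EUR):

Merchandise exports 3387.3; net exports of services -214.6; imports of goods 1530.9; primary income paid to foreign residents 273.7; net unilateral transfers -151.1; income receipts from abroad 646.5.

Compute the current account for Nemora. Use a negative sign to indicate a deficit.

1863.5

Goods balance = 3387.3 - 1530.9 = 1856.4
Services balance = -214.6
Trade balance (goods + services) = 1856.4 + (-214.6) = 1641.8
Net primary income = 646.5 - 273.7 = 372.8
Net secondary income = -151.1
Current account = 1641.8 + 372.8 + (-151.1) = 1863.5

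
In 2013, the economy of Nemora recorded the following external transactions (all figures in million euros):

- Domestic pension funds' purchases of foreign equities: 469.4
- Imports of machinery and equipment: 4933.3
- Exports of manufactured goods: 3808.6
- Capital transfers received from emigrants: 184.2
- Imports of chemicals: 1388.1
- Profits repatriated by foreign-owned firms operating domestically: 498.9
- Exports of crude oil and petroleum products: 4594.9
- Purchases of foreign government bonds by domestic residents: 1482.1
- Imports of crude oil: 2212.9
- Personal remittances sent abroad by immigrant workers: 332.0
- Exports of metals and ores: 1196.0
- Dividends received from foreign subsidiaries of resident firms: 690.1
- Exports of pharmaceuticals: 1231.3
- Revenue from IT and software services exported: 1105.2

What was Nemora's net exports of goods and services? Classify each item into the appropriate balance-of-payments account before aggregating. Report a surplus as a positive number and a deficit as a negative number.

3401.7

Goods: 1196.0 + 1231.3 + 3808.6 - 4933.3 - 2212.9 + 4594.9 - 1388.1 = 2296.5
Services: 1105.2
Trade balance = 2296.5 + 1105.2 = 3401.7
(Excluded from the trade balance — financial account: domestic pension funds' purchases of foreign equities 469.4, purchases of foreign government bonds by domestic residents 1482.1; capital account: capital transfers received from emigrants 184.2; primary income: profits repatriated by foreign-owned firms operating domestically 498.9, dividends received from foreign subsidiaries of resident firms 690.1; secondary income: personal remittances sent abroad by immigrant workers 332.0.)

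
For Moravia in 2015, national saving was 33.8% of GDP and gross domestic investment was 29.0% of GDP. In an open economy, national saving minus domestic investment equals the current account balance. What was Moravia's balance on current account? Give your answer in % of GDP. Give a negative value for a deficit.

4.8

S - I = CA (net lending to the rest of the world).
CA = S - I = 33.8 - 29.0 = 4.8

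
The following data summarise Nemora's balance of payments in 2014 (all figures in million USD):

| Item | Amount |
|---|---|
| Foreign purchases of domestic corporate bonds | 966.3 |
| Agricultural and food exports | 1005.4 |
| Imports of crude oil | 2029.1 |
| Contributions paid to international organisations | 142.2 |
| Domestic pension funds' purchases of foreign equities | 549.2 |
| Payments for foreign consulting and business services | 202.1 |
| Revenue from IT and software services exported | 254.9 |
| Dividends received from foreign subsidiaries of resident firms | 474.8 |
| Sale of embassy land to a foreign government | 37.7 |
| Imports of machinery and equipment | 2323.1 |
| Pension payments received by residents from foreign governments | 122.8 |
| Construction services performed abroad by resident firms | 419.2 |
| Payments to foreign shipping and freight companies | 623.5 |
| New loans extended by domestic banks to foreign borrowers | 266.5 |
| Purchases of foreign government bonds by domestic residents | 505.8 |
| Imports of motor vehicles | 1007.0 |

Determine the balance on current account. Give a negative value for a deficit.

Goods: -1007.0 - 2029.1 - 2323.1 + 1005.4 = -4353.8
Services: 254.9 - 623.5 + 419.2 - 202.1 = -151.5
Primary income: 474.8
Secondary income: 122.8 - 142.2 = -19.4
Current account = (-4353.8) + (-151.5) + 474.8 + (-19.4) = -4049.9
(Excluded from the current account — financial account: foreign purchases of domestic corporate bonds 966.3, domestic pension funds' purchases of foreign equities 549.2, new loans extended by domestic banks to foreign borrowers 266.5, purchases of foreign government bonds by domestic residents 505.8; capital account: sale of embassy land to a foreign government 37.7.)

-4049.9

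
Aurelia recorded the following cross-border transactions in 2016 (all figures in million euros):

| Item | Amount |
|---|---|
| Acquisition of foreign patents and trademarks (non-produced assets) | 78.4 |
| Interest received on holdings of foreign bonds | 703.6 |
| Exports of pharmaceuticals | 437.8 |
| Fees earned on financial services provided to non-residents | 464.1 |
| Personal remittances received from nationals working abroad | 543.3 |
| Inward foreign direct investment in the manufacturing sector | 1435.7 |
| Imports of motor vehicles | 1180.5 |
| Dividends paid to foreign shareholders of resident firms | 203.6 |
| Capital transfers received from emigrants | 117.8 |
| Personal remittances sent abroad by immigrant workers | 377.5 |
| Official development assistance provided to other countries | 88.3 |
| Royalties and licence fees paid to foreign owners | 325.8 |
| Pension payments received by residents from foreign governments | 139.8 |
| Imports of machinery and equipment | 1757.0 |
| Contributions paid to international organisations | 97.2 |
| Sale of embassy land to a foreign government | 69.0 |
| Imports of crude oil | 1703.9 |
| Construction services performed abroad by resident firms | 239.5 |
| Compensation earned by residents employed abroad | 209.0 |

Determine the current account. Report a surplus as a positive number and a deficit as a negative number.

-2996.7

Goods: -1703.9 + 437.8 - 1180.5 - 1757.0 = -4203.6
Services: 239.5 + 464.1 - 325.8 = 377.8
Primary income: -203.6 + 209.0 + 703.6 = 709.0
Secondary income: 543.3 - 97.2 - 377.5 - 88.3 + 139.8 = 120.1
Current account = (-4203.6) + 377.8 + 709.0 + 120.1 = -2996.7
(Excluded from the current account — capital account: acquisition of foreign patents and trademarks (non-produced assets) 78.4, capital transfers received from emigrants 117.8, sale of embassy land to a foreign government 69.0; financial account: inward foreign direct investment in the manufacturing sector 1435.7.)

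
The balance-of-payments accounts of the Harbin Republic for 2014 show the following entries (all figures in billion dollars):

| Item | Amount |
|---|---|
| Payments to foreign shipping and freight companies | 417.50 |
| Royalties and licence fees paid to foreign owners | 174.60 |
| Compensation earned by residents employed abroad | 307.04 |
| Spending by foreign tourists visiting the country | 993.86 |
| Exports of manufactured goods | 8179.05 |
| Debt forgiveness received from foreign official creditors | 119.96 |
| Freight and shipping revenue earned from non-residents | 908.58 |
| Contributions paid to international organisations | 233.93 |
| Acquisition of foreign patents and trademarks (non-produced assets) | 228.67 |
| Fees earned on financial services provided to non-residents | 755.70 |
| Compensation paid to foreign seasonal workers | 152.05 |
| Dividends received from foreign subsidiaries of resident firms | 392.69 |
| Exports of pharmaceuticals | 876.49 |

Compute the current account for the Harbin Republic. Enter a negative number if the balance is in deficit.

11435.33

Goods: 876.49 + 8179.05 = 9055.54
Services: -174.60 + 755.70 + 908.58 - 417.50 + 993.86 = 2066.04
Primary income: 307.04 - 152.05 + 392.69 = 547.68
Secondary income: -233.93
Current account = 9055.54 + 2066.04 + 547.68 + (-233.93) = 11435.33
(Excluded from the current account — capital account: debt forgiveness received from foreign official creditors 119.96, acquisition of foreign patents and trademarks (non-produced assets) 228.67.)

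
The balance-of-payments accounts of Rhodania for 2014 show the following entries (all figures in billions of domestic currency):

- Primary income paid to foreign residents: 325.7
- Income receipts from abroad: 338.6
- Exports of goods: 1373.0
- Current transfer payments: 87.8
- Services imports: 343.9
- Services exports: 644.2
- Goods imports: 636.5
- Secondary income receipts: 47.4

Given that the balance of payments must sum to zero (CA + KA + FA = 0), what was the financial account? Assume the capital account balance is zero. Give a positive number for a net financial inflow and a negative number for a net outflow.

-1009.3

Goods balance = 1373.0 - 636.5 = 736.5
Services balance = 644.2 - 343.9 = 300.3
Trade balance (goods + services) = 736.5 + 300.3 = 1036.8
Net primary income = 338.6 - 325.7 = 12.9
Net secondary income = 47.4 - 87.8 = -40.4
Current account = 1036.8 + 12.9 + (-40.4) = 1009.3
Financial account = -(1009.3) = -1009.3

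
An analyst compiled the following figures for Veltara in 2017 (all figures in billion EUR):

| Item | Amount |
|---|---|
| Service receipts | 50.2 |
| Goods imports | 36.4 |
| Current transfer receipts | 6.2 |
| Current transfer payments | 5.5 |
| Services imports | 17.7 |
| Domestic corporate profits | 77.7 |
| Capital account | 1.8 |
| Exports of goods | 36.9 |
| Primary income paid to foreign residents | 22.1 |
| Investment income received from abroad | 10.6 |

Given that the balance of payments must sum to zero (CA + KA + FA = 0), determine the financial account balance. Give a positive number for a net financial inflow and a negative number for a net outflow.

Goods balance = 36.9 - 36.4 = 0.5
Services balance = 50.2 - 17.7 = 32.5
Trade balance (goods + services) = 0.5 + 32.5 = 33.0
Net primary income = 10.6 - 22.1 = -11.5
Net secondary income = 6.2 - 5.5 = 0.7
Current account = 33.0 + (-11.5) + 0.7 = 22.2
Financial account = -(22.2 + 1.8) = -24.0

-24.0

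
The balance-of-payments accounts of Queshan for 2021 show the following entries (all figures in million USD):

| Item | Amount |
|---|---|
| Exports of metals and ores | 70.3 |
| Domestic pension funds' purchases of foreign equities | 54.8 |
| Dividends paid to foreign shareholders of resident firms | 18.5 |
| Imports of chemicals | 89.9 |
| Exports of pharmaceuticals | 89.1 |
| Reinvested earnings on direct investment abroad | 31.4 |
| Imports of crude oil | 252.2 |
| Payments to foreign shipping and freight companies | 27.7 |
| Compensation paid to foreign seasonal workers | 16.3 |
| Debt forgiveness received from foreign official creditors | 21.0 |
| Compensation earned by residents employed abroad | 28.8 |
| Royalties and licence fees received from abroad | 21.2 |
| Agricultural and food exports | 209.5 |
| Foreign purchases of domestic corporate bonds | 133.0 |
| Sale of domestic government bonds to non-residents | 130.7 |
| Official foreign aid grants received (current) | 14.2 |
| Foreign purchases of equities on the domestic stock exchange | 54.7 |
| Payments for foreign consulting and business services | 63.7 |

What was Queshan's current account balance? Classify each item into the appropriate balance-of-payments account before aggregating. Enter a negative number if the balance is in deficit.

Goods: -89.9 + 209.5 + 70.3 - 252.2 + 89.1 = 26.8
Services: -27.7 - 63.7 + 21.2 = -70.2
Primary income: 28.8 - 18.5 - 16.3 + 31.4 = 25.4
Secondary income: 14.2
Current account = 26.8 + (-70.2) + 25.4 + 14.2 = -3.8
(Excluded from the current account — financial account: domestic pension funds' purchases of foreign equities 54.8, foreign purchases of domestic corporate bonds 133.0, sale of domestic government bonds to non-residents 130.7, foreign purchases of equities on the domestic stock exchange 54.7; capital account: debt forgiveness received from foreign official creditors 21.0.)

-3.8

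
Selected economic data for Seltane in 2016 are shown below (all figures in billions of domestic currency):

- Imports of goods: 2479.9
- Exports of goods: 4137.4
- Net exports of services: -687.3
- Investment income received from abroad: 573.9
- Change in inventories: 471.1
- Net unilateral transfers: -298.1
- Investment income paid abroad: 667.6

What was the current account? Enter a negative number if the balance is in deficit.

Goods balance = 4137.4 - 2479.9 = 1657.5
Services balance = -687.3
Trade balance (goods + services) = 1657.5 + (-687.3) = 970.2
Net primary income = 573.9 - 667.6 = -93.7
Net secondary income = -298.1
Current account = 970.2 + (-93.7) + (-298.1) = 578.4

578.4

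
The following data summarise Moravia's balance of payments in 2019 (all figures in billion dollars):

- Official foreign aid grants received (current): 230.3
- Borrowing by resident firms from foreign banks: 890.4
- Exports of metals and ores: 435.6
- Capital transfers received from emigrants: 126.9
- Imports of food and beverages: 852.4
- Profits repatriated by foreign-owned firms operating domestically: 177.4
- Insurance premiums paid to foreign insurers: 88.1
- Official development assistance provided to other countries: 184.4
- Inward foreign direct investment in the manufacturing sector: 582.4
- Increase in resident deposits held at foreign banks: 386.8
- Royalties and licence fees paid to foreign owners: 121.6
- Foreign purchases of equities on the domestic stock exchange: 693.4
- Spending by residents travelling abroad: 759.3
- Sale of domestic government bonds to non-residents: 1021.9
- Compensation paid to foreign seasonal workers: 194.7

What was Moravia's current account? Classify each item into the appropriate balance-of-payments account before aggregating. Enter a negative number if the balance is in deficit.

-1712.0

Goods: -852.4 + 435.6 = -416.8
Services: -88.1 - 121.6 - 759.3 = -969.0
Primary income: -177.4 - 194.7 = -372.1
Secondary income: 230.3 - 184.4 = 45.9
Current account = (-416.8) + (-969.0) + (-372.1) + 45.9 = -1712.0
(Excluded from the current account — financial account: borrowing by resident firms from foreign banks 890.4, inward foreign direct investment in the manufacturing sector 582.4, increase in resident deposits held at foreign banks 386.8, foreign purchases of equities on the domestic stock exchange 693.4, sale of domestic government bonds to non-residents 1021.9; capital account: capital transfers received from emigrants 126.9.)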